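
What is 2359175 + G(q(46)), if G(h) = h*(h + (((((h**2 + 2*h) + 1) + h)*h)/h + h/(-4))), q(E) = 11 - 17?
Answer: 2359088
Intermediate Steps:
q(E) = -6
G(h) = h*(1 + h**2 + 15*h/4) (G(h) = h*(h + ((((1 + h**2 + 2*h) + h)*h)/h + h*(-1/4))) = h*(h + (((1 + h**2 + 3*h)*h)/h - h/4)) = h*(h + ((h*(1 + h**2 + 3*h))/h - h/4)) = h*(h + ((1 + h**2 + 3*h) - h/4)) = h*(h + (1 + h**2 + 11*h/4)) = h*(1 + h**2 + 15*h/4))
2359175 + G(q(46)) = 2359175 - 6*(1 + (-6)**2 + (15/4)*(-6)) = 2359175 - 6*(1 + 36 - 45/2) = 2359175 - 6*29/2 = 2359175 - 87 = 2359088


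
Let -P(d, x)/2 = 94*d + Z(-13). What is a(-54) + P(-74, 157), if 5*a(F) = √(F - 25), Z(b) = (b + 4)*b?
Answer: 13678 + I*√79/5 ≈ 13678.0 + 1.7776*I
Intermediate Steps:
Z(b) = b*(4 + b) (Z(b) = (4 + b)*b = b*(4 + b))
P(d, x) = -234 - 188*d (P(d, x) = -2*(94*d - 13*(4 - 13)) = -2*(94*d - 13*(-9)) = -2*(94*d + 117) = -2*(117 + 94*d) = -234 - 188*d)
a(F) = √(-25 + F)/5 (a(F) = √(F - 25)/5 = √(-25 + F)/5)
a(-54) + P(-74, 157) = √(-25 - 54)/5 + (-234 - 188*(-74)) = √(-79)/5 + (-234 + 13912) = (I*√79)/5 + 13678 = I*√79/5 + 13678 = 13678 + I*√79/5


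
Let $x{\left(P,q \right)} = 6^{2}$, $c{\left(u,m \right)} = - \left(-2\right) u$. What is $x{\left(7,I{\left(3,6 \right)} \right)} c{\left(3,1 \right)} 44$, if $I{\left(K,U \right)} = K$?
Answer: $9504$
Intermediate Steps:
$c{\left(u,m \right)} = 2 u$
$x{\left(P,q \right)} = 36$
$x{\left(7,I{\left(3,6 \right)} \right)} c{\left(3,1 \right)} 44 = 36 \cdot 2 \cdot 3 \cdot 44 = 36 \cdot 6 \cdot 44 = 216 \cdot 44 = 9504$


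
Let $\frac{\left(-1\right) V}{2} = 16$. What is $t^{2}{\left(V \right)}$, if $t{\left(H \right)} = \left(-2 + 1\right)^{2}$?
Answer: $1$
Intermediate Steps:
$V = -32$ ($V = \left(-2\right) 16 = -32$)
$t{\left(H \right)} = 1$ ($t{\left(H \right)} = \left(-1\right)^{2} = 1$)
$t^{2}{\left(V \right)} = 1^{2} = 1$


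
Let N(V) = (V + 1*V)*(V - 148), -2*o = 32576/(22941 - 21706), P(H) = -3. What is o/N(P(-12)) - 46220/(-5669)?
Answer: 25811841764/3171550395 ≈ 8.1385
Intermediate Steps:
o = -16288/1235 (o = -16288/(22941 - 21706) = -16288/1235 ≈ -13.189)
N(V) = 2*V*(-148 + V) (N(V) = (V + V)*(-148 + V) = (2*V)*(-148 + V) = 2*V*(-148 + V))
o/N(P(-12)) - 46220/(-5669) = -16288*(-1/(6*(-148 - 3)))/1235 - 46220/(-5669) = -16288/(1235*(2*(-3)*(-151))) - 46220*(-1/5669) = -16288/1235/906 + 46220/5669 = -16288/1235*1/906 + 46220/5669 = -8144/559455 + 46220/5669 = 25811841764/3171550395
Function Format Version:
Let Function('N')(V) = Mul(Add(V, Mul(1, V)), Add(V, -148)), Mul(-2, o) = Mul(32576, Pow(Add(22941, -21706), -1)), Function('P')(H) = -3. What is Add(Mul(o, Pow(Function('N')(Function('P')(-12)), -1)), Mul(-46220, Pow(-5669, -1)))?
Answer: Rational(25811841764, 3171550395) ≈ 8.1385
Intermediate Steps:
o = Rational(-16288, 1235) (o = Mul(Rational(-1, 2), Mul(32576, Pow(Add(22941, -21706), -1))) = Mul(Rational(-1, 2), Mul(32576, Pow(1235, -1))) = Mul(Rational(-1, 2), Mul(32576, Rational(1, 1235))) = Mul(Rational(-1, 2), Rational(32576, 1235)) = Rational(-16288, 1235) ≈ -13.189)
Function('N')(V) = Mul(2, V, Add(-148, V)) (Function('N')(V) = Mul(Add(V, V), Add(-148, V)) = Mul(Mul(2, V), Add(-148, V)) = Mul(2, V, Add(-148, V)))
Add(Mul(o, Pow(Function('N')(Function('P')(-12)), -1)), Mul(-46220, Pow(-5669, -1))) = Add(Mul(Rational(-16288, 1235), Pow(Mul(2, -3, Add(-148, -3)), -1)), Mul(-46220, Pow(-5669, -1))) = Add(Mul(Rational(-16288, 1235), Pow(Mul(2, -3, -151), -1)), Mul(-46220, Rational(-1, 5669))) = Add(Mul(Rational(-16288, 1235), Pow(906, -1)), Rational(46220, 5669)) = Add(Mul(Rational(-16288, 1235), Rational(1, 906)), Rational(46220, 5669)) = Add(Rational(-8144, 559455), Rational(46220, 5669)) = Rational(25811841764, 3171550395)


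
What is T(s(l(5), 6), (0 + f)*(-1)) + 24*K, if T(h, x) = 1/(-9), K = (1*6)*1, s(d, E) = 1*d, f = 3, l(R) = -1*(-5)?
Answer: 1295/9 ≈ 143.89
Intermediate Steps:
l(R) = 5
s(d, E) = d
K = 6 (K = 6*1 = 6)
T(h, x) = -1/9
T(s(l(5), 6), (0 + f)*(-1)) + 24*K = -1/9 + 24*6 = -1/9 + 144 = 1295/9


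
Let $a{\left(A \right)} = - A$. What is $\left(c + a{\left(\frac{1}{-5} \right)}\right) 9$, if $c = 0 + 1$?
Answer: $\frac{54}{5} \approx 10.8$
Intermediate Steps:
$c = 1$
$\left(c + a{\left(\frac{1}{-5} \right)}\right) 9 = \left(1 - \frac{1}{-5}\right) 9 = \left(1 - - \frac{1}{5}\right) 9 = \left(1 + \frac{1}{5}\right) 9 = \frac{6}{5} \cdot 9 = \frac{54}{5}$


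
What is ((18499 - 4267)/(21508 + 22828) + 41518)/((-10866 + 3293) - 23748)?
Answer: -230094535/173580982 ≈ -1.3256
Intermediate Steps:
((18499 - 4267)/(21508 + 22828) + 41518)/((-10866 + 3293) - 23748) = (14232/44336 + 41518)/(-7573 - 23748) = (14232*(1/44336) + 41518)/(-31321) = (1779/5542 + 41518)*(-1/31321) = (230094535/5542)*(-1/31321) = -230094535/173580982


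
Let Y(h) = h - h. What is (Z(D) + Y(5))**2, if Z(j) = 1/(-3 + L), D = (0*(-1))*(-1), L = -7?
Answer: 1/100 ≈ 0.010000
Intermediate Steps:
D = 0 (D = 0*(-1) = 0)
Y(h) = 0
Z(j) = -1/10 (Z(j) = 1/(-3 - 7) = 1/(-10) = -1/10)
(Z(D) + Y(5))**2 = (-1/10 + 0)**2 = (-1/10)**2 = 1/100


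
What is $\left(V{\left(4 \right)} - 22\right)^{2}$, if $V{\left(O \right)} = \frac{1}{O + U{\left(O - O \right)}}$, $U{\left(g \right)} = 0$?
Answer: $\frac{7569}{16} \approx 473.06$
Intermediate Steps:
$V{\left(O \right)} = \frac{1}{O}$ ($V{\left(O \right)} = \frac{1}{O + 0} = \frac{1}{O}$)
$\left(V{\left(4 \right)} - 22\right)^{2} = \left(\frac{1}{4} - 22\right)^{2} = \left(- \frac{87}{4}\right)^{2} = \frac{7569}{16}$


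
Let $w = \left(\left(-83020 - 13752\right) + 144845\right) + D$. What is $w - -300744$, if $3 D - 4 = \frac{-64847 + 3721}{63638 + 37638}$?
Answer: $\frac{52990357727}{151914} \approx 3.4882 \cdot 10^{5}$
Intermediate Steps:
$D = \frac{171989}{151914}$ ($D = \frac{4}{3} + \frac{\left(-64847 + 3721\right) \frac{1}{63638 + 37638}}{3} = \frac{4}{3} + \frac{\left(-61126\right) \frac{1}{101276}}{3} = \frac{4}{3} + \frac{1}{3} \left(- \frac{30563}{50638}\right) = \frac{4}{3} - \frac{30563}{151914} = \frac{171989}{151914} \approx 1.1321$)
$w = \frac{7303133711}{151914}$ ($w = \left(\left(-83020 - 13752\right) + 144845\right) + \frac{171989}{151914} = \left(-96772 + 144845\right) + \frac{171989}{151914} = 48073 + \frac{171989}{151914} = \frac{7303133711}{151914} \approx 48074.0$)
$w - -300744 = \frac{7303133711}{151914} - -300744 = \frac{7303133711}{151914} + 300744 = \frac{52990357727}{151914}$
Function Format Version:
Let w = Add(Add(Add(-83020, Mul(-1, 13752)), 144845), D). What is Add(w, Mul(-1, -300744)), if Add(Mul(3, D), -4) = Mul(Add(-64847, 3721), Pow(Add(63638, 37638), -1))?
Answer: Rational(52990357727, 151914) ≈ 3.4882e+5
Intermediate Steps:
D = Rational(171989, 151914) (D = Add(Rational(4, 3), Mul(Rational(1, 3), Mul(Add(-64847, 3721), Pow(Add(63638, 37638), -1)))) = Add(Rational(4, 3), Mul(Rational(1, 3), Mul(-61126, Pow(101276, -1)))) = Add(Rational(4, 3), Mul(Rational(1, 3), Mul(-61126, Rational(1, 101276)))) = Add(Rational(4, 3), Mul(Rational(1, 3), Rational(-30563, 50638))) = Add(Rational(4, 3), Rational(-30563, 151914)) = Rational(171989, 151914) ≈ 1.1321)
w = Rational(7303133711, 151914) (w = Add(Add(Add(-83020, Mul(-1, 13752)), 144845), Rational(171989, 151914)) = Add(Add(Add(-83020, -13752), 144845), Rational(171989, 151914)) = Add(Add(-96772, 144845), Rational(171989, 151914)) = Add(48073, Rational(171989, 151914)) = Rational(7303133711, 151914) ≈ 48074.)
Add(w, Mul(-1, -300744)) = Add(Rational(7303133711, 151914), Mul(-1, -300744)) = Add(Rational(7303133711, 151914), 300744) = Rational(52990357727, 151914)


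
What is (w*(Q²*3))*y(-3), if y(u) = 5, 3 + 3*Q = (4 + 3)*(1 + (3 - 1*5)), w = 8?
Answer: 4000/3 ≈ 1333.3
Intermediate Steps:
Q = -10/3 (Q = -1 + ((4 + 3)*(1 + (3 - 1*5)))/3 = -1 + (7*(1 + (3 - 5)))/3 = -1 + (7*(1 - 2))/3 = -1 + (7*(-1))/3 = -1 + (⅓)*(-7) = -1 - 7/3 = -10/3 ≈ -3.3333)
(w*(Q²*3))*y(-3) = (8*((-10/3)²*3))*5 = (8*((100/9)*3))*5 = (8*(100/3))*5 = (800/3)*5 = 4000/3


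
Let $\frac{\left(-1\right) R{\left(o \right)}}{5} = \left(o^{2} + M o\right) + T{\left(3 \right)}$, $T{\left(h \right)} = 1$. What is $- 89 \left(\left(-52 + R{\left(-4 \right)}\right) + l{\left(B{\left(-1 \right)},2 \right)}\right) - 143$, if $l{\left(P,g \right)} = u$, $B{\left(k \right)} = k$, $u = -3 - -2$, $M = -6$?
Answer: $22819$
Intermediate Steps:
$u = -1$ ($u = -3 + 2 = -1$)
$l{\left(P,g \right)} = -1$
$R{\left(o \right)} = -5 - 5 o^{2} + 30 o$ ($R{\left(o \right)} = - 5 \left(\left(o^{2} - 6 o\right) + 1\right) = - 5 \left(1 + o^{2} - 6 o\right) = -5 - 5 o^{2} + 30 o$)
$- 89 \left(\left(-52 + R{\left(-4 \right)}\right) + l{\left(B{\left(-1 \right)},2 \right)}\right) - 143 = - 89 \left(\left(-52 - \left(125 + 80\right)\right) - 1\right) - 143 = - 89 \left(\left(-52 - 205\right) - 1\right) - 143 = - 89 \left(-257 - 1\right) - 143 = \left(-89\right) \left(-258\right) - 143 = 22962 - 143 = 22819$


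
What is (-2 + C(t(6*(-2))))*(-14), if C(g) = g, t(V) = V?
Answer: 196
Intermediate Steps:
(-2 + C(t(6*(-2))))*(-14) = (-2 + 6*(-2))*(-14) = (-2 - 12)*(-14) = -14*(-14) = 196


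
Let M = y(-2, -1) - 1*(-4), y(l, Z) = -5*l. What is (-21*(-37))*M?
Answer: 10878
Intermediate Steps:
M = 14 (M = -5*(-2) - 1*(-4) = 10 + 4 = 14)
(-21*(-37))*M = -21*(-37)*14 = 777*14 = 10878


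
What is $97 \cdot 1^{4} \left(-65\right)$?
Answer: $-6305$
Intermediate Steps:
$97 \cdot 1^{4} \left(-65\right) = 97 \cdot 1 \left(-65\right) = 97 \left(-65\right) = -6305$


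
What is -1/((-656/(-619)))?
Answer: -619/656 ≈ -0.94360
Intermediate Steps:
-1/((-656/(-619))) = -1/((-656*(-1/619))) = -1/656/619 = -1*619/656 = -619/656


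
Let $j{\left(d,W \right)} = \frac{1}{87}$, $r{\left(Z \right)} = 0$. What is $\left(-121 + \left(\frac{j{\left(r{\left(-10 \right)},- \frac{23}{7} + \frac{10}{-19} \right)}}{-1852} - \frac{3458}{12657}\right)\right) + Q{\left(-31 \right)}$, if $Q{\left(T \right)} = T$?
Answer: $- \frac{103512614195}{679782156} \approx -152.27$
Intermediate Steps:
$j{\left(d,W \right)} = \frac{1}{87}$
$\left(-121 + \left(\frac{j{\left(r{\left(-10 \right)},- \frac{23}{7} + \frac{10}{-19} \right)}}{-1852} - \frac{3458}{12657}\right)\right) + Q{\left(-31 \right)} = \left(-121 + \left(\frac{1}{87 \left(-1852\right)} - \frac{3458}{12657}\right)\right) - 31 = \left(-121 + \left(\frac{1}{87} \left(- \frac{1}{1852}\right) - \frac{3458}{12657}\right)\right) - 31 = \left(-121 - \frac{185726483}{679782156}\right) - 31 = - \frac{82439367359}{679782156} - 31 = - \frac{103512614195}{679782156}$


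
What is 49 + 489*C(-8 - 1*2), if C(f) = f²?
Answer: 48949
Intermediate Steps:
49 + 489*C(-8 - 1*2) = 49 + 489*(-8 - 1*2)² = 49 + 489*(-8 - 2)² = 49 + 489*(-10)² = 49 + 489*100 = 49 + 48900 = 48949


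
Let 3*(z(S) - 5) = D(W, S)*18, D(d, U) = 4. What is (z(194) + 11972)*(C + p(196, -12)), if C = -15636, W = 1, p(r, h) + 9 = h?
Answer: -187899657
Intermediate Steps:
p(r, h) = -9 + h
z(S) = 29 (z(S) = 5 + (4*18)/3 = 5 + (1/3)*72 = 5 + 24 = 29)
(z(194) + 11972)*(C + p(196, -12)) = (29 + 11972)*(-15636 + (-9 - 12)) = 12001*(-15636 - 21) = 12001*(-15657) = -187899657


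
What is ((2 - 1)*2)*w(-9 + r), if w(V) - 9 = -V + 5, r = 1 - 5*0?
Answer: 44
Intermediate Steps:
r = 1 (r = 1 + 0 = 1)
w(V) = 14 - V (w(V) = 9 + (-V + 5) = 9 + (5 - V) = 14 - V)
((2 - 1)*2)*w(-9 + r) = ((2 - 1)*2)*(14 - (-9 + 1)) = (1*2)*(14 - 1*(-8)) = 2*(14 + 8) = 2*22 = 44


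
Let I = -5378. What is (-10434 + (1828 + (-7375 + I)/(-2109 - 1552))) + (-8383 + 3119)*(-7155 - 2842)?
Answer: 192625731675/3661 ≈ 5.2616e+7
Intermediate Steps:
(-10434 + (1828 + (-7375 + I)/(-2109 - 1552))) + (-8383 + 3119)*(-7155 - 2842) = (-10434 + (1828 + (-7375 - 5378)/(-2109 - 1552))) + (-8383 + 3119)*(-7155 - 2842) = (-10434 + (1828 - 12753/(-3661))) - 5264*(-9997) = (-10434 + (1828 - 12753*(-1/3661))) + 52624208 = (-10434 + (1828 + 12753/3661)) + 52624208 = (-10434 + 6705061/3661) + 52624208 = -31493813/3661 + 52624208 = 192625731675/3661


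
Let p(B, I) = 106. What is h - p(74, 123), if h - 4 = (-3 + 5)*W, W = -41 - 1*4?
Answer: -192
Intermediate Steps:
W = -45 (W = -41 - 4 = -45)
h = -86 (h = 4 + (-3 + 5)*(-45) = 4 + 2*(-45) = 4 - 90 = -86)
h - p(74, 123) = -86 - 1*106 = -86 - 106 = -192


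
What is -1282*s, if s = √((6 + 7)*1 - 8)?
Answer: -1282*√5 ≈ -2866.6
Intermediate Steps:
s = √5 (s = √(13*1 - 8) = √(13 - 8) = √5 ≈ 2.2361)
-1282*s = -1282*√5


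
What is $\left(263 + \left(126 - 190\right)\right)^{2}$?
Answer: $39601$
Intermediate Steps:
$\left(263 + \left(126 - 190\right)\right)^{2} = \left(263 - 64\right)^{2} = 199^{2} = 39601$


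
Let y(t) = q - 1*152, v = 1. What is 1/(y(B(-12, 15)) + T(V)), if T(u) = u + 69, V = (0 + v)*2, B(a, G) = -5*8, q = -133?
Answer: -1/214 ≈ -0.0046729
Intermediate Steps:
B(a, G) = -40
V = 2 (V = (0 + 1)*2 = 1*2 = 2)
y(t) = -285 (y(t) = -133 - 1*152 = -133 - 152 = -285)
T(u) = 69 + u
1/(y(B(-12, 15)) + T(V)) = 1/(-285 + (69 + 2)) = 1/(-285 + 71) = 1/(-214) = -1/214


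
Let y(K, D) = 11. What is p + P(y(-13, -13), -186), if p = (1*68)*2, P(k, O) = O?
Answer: -50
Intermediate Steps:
p = 136 (p = 68*2 = 136)
p + P(y(-13, -13), -186) = 136 - 186 = -50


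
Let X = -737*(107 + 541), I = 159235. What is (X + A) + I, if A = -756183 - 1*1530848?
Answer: -2605372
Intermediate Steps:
X = -477576 (X = -737*648 = -477576)
A = -2287031 (A = -756183 - 1530848 = -2287031)
(X + A) + I = (-477576 - 2287031) + 159235 = -2764607 + 159235 = -2605372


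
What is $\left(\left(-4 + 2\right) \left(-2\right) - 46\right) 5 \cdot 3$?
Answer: $-630$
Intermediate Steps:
$\left(\left(-4 + 2\right) \left(-2\right) - 46\right) 5 \cdot 3 = \left(\left(-2\right) \left(-2\right) - 46\right) 15 = \left(4 - 46\right) 15 = \left(-42\right) 15 = -630$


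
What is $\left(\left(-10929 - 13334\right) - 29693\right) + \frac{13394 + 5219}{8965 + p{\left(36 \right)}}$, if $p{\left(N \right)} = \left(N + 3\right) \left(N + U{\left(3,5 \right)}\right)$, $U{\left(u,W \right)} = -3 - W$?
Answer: $- \frac{542616879}{10057} \approx -53954.0$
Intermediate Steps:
$p{\left(N \right)} = \left(-8 + N\right) \left(3 + N\right)$ ($p{\left(N \right)} = \left(N + 3\right) \left(N - 8\right) = \left(3 + N\right) \left(N - 8\right) = \left(3 + N\right) \left(-8 + N\right) = \left(-8 + N\right) \left(3 + N\right)$)
$\left(\left(-10929 - 13334\right) - 29693\right) + \frac{13394 + 5219}{8965 + p{\left(36 \right)}} = \left(\left(-10929 - 13334\right) - 29693\right) + \frac{13394 + 5219}{8965 - \left(204 - 1296\right)} = \left(\left(-10929 - 13334\right) - 29693\right) + \frac{18613}{8965 - -1092} = \left(-24263 - 29693\right) + \frac{18613}{8965 + 1092} = -53956 + \frac{18613}{10057} = - \frac{542616879}{10057}$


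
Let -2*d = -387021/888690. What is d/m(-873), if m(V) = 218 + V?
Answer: -129007/388061300 ≈ -0.00033244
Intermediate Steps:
d = 129007/592460 (d = -(-387021)/(2*888690) = -1/2*(-129007/296230) = 129007/592460 ≈ 0.21775)
d/m(-873) = 129007/(592460*(218 - 873)) = (129007/592460)/(-655) = (129007/592460)*(-1/655) = -129007/388061300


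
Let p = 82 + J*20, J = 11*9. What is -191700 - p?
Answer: -193762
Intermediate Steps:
J = 99
p = 2062 (p = 82 + 99*20 = 82 + 1980 = 2062)
-191700 - p = -191700 - 1*2062 = -191700 - 2062 = -193762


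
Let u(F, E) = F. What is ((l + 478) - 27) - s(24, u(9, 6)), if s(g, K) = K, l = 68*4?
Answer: 714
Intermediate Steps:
l = 272
((l + 478) - 27) - s(24, u(9, 6)) = ((272 + 478) - 27) - 1*9 = (750 - 27) - 9 = 723 - 9 = 714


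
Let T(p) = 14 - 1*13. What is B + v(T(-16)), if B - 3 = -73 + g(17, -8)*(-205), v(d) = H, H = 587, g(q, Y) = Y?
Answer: 2157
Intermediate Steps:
T(p) = 1 (T(p) = 14 - 13 = 1)
v(d) = 587
B = 1570 (B = 3 + (-73 - 8*(-205)) = 3 + (-73 + 1640) = 3 + 1567 = 1570)
B + v(T(-16)) = 1570 + 587 = 2157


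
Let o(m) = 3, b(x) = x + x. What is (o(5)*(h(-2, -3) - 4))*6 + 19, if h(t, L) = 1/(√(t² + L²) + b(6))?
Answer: -6727/131 - 18*√13/131 ≈ -51.847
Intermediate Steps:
b(x) = 2*x
h(t, L) = 1/(12 + √(L² + t²)) (h(t, L) = 1/(√(t² + L²) + 2*6) = 1/(√(L² + t²) + 12) = 1/(12 + √(L² + t²)))
(o(5)*(h(-2, -3) - 4))*6 + 19 = (3*(1/(12 + √((-3)² + (-2)²)) - 4))*6 + 19 = (3*(1/(12 + √(9 + 4)) - 4))*6 + 19 = (3*(1/(12 + √13) - 4))*6 + 19 = (3*(-4 + 1/(12 + √13)))*6 + 19 = (-12 + 3/(12 + √13))*6 + 19 = (-72 + 18/(12 + √13)) + 19 = -53 + 18/(12 + √13)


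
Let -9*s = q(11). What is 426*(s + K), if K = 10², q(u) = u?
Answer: 126238/3 ≈ 42079.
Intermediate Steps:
s = -11/9 (s = -⅑*11 = -11/9 ≈ -1.2222)
K = 100
426*(s + K) = 426*(-11/9 + 100) = 426*(889/9) = 126238/3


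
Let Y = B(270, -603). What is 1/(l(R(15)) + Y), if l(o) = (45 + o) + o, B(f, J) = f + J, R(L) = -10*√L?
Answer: -6/1603 + 5*√15/19236 ≈ -0.0027363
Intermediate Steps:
B(f, J) = J + f
Y = -333 (Y = -603 + 270 = -333)
l(o) = 45 + 2*o
1/(l(R(15)) + Y) = 1/((45 + 2*(-10*√15)) - 333) = 1/((45 - 20*√15) - 333) = 1/(-288 - 20*√15)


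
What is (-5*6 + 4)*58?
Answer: -1508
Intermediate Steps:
(-5*6 + 4)*58 = (-30 + 4)*58 = -26*58 = -1508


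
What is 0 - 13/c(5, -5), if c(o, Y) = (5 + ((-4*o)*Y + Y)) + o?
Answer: -13/105 ≈ -0.12381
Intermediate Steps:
c(o, Y) = 5 + Y + o - 4*Y*o (c(o, Y) = (5 + (-4*Y*o + Y)) + o = (5 + (Y - 4*Y*o)) + o = (5 + Y - 4*Y*o) + o = 5 + Y + o - 4*Y*o)
0 - 13/c(5, -5) = 0 - 13/(5 - 5 + 5 - 4*(-5)*5) = 0 - 13/(5 - 5 + 5 + 100) = 0 - 13/105 = -13/105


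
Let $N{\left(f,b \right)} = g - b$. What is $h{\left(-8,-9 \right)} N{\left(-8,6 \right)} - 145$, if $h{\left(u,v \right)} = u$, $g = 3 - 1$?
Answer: $-113$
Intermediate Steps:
$g = 2$
$N{\left(f,b \right)} = 2 - b$
$h{\left(-8,-9 \right)} N{\left(-8,6 \right)} - 145 = - 8 \left(2 - 6\right) - 145 = \left(-8\right) \left(-4\right) - 145 = 32 - 145 = -113$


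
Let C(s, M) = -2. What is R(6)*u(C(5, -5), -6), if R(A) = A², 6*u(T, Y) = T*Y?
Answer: 72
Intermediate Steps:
u(T, Y) = T*Y/6 (u(T, Y) = (T*Y)/6 = T*Y/6)
R(6)*u(C(5, -5), -6) = 6²*((⅙)*(-2)*(-6)) = 36*2 = 72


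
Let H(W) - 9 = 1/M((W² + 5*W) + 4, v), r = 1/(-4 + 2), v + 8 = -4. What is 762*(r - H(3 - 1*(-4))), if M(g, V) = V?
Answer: -14351/2 ≈ -7175.5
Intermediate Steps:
v = -12 (v = -8 - 4 = -12)
r = -½ (r = 1/(-2) = -½ ≈ -0.50000)
H(W) = 107/12 (H(W) = 9 + 1/(-12) = 9 - 1/12 = 107/12)
762*(r - H(3 - 1*(-4))) = 762*(-½ - 1*107/12) = 762*(-½ - 107/12) = 762*(-113/12) = -14351/2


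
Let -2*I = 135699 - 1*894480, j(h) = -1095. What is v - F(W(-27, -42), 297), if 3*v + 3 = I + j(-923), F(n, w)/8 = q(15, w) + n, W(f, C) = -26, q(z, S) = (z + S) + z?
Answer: 247379/2 ≈ 1.2369e+5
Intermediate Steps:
q(z, S) = S + 2*z (q(z, S) = (S + z) + z = S + 2*z)
I = 758781/2 (I = -(135699 - 1*894480)/2 = -(135699 - 894480)/2 = -1/2*(-758781) = 758781/2 ≈ 3.7939e+5)
F(n, w) = 240 + 8*n + 8*w (F(n, w) = 8*((w + 2*15) + n) = 8*((w + 30) + n) = 8*((30 + w) + n) = 8*(30 + n + w) = 240 + 8*n + 8*w)
v = 252195/2 (v = -1 + (758781/2 - 1095)/3 = -1 + (1/3)*(756591/2) = -1 + 252197/2 = 252195/2 ≈ 1.2610e+5)
v - F(W(-27, -42), 297) = 252195/2 - (240 + 8*(-26) + 8*297) = 252195/2 - (240 - 208 + 2376) = 252195/2 - 1*2408 = 252195/2 - 2408 = 247379/2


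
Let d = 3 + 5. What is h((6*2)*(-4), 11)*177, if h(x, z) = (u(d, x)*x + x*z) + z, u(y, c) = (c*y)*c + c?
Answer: -156281973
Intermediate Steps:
d = 8
u(y, c) = c + y*c² (u(y, c) = y*c² + c = c + y*c²)
h(x, z) = z + x*z + x²*(1 + 8*x) (h(x, z) = ((x*(1 + x*8))*x + x*z) + z = ((x*(1 + 8*x))*x + x*z) + z = (x²*(1 + 8*x) + x*z) + z = (x*z + x²*(1 + 8*x)) + z = z + x*z + x²*(1 + 8*x))
h((6*2)*(-4), 11)*177 = (11 + ((6*2)*(-4))*11 + ((6*2)*(-4))²*(1 + 8*((6*2)*(-4))))*177 = (11 + (12*(-4))*11 + (12*(-4))²*(1 + 8*(12*(-4))))*177 = (11 - 48*11 + (-48)²*(1 + 8*(-48)))*177 = (11 - 528 + 2304*(1 - 384))*177 = (11 - 528 + 2304*(-383))*177 = (11 - 528 - 882432)*177 = -882949*177 = -156281973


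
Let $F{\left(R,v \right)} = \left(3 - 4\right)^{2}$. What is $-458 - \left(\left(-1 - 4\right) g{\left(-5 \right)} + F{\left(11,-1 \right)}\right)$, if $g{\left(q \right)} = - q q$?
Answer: $-584$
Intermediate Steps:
$g{\left(q \right)} = - q^{2}$
$F{\left(R,v \right)} = 1$ ($F{\left(R,v \right)} = \left(-1\right)^{2} = 1$)
$-458 - \left(\left(-1 - 4\right) g{\left(-5 \right)} + F{\left(11,-1 \right)}\right) = -458 - \left(\left(-1 - 4\right) \left(- \left(-5\right)^{2}\right) + 1\right) = -458 - \left(- 5 \left(\left(-1\right) 25\right) + 1\right) = -458 - \left(\left(-5\right) \left(-25\right) + 1\right) = -458 - \left(125 + 1\right) = -458 - 126 = -584$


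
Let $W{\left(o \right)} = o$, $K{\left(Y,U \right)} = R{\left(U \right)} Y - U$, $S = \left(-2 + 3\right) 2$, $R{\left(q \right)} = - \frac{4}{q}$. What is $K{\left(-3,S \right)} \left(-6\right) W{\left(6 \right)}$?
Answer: $-144$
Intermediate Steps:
$S = 2$ ($S = 1 \cdot 2 = 2$)
$K{\left(Y,U \right)} = - U - \frac{4 Y}{U}$ ($K{\left(Y,U \right)} = - \frac{4}{U} Y - U = - \frac{4 Y}{U} - U = - U - \frac{4 Y}{U}$)
$K{\left(-3,S \right)} \left(-6\right) W{\left(6 \right)} = \left(\left(-1\right) 2 - - \frac{12}{2}\right) \left(-6\right) 6 = \left(-2 - \left(-12\right) \frac{1}{2}\right) \left(-6\right) 6 = \left(-2 + 6\right) \left(-6\right) 6 = 4 \left(-6\right) 6 = \left(-24\right) 6 = -144$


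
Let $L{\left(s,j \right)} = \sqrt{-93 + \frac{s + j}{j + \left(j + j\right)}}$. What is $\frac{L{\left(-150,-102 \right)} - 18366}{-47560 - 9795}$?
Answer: $\frac{18366}{57355} - \frac{i \sqrt{26639}}{975035} \approx 0.32022 - 0.00016739 i$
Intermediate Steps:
$L{\left(s,j \right)} = \sqrt{-93 + \frac{j + s}{3 j}}$ ($L{\left(s,j \right)} = \sqrt{-93 + \frac{j + s}{j + 2 j}} = \sqrt{-93 + \frac{j + s}{3 j}}$)
$\frac{L{\left(-150,-102 \right)} - 18366}{-47560 - 9795} = \frac{\frac{\sqrt{-834 + 3 \left(-150\right) \frac{1}{-102}}}{3} - 18366}{-47560 - 9795} = \frac{\frac{\sqrt{-834 + 3 \left(-150\right) \left(- \frac{1}{102}\right)}}{3} - 18366}{-47560 + \left(-23009 + 13214\right)} = \frac{\frac{\sqrt{-834 + \frac{75}{17}}}{3} - 18366}{-47560 - 9795} = \frac{\frac{\sqrt{- \frac{14103}{17}}}{3} - 18366}{-57355} = \left(\frac{\frac{3}{17} i \sqrt{26639}}{3} - 18366\right) \left(- \frac{1}{57355}\right) = \left(\frac{i \sqrt{26639}}{17} - 18366\right) \left(- \frac{1}{57355}\right) = \left(-18366 + \frac{i \sqrt{26639}}{17}\right) \left(- \frac{1}{57355}\right) = \frac{18366}{57355} - \frac{i \sqrt{26639}}{975035}$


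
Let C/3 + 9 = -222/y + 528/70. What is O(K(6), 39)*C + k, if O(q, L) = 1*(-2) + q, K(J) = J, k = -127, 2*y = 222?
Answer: -5897/35 ≈ -168.49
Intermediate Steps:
y = 111 (y = (1/2)*222 = 111)
C = -363/35 (C = -27 + 3*(-222/111 + 528/70) = -27 + 3*(-222*1/111 + 528*(1/70)) = -27 + 3*(-2 + 264/35) = -27 + 3*(194/35) = -27 + 582/35 = -363/35 ≈ -10.371)
O(q, L) = -2 + q
O(K(6), 39)*C + k = (-2 + 6)*(-363/35) - 127 = 4*(-363/35) - 127 = -1452/35 - 127 = -5897/35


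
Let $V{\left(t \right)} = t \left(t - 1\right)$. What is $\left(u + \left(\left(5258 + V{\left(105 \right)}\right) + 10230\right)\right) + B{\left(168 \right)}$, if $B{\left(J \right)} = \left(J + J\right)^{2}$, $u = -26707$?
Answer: $112597$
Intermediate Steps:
$B{\left(J \right)} = 4 J^{2}$ ($B{\left(J \right)} = \left(2 J\right)^{2} = 4 J^{2}$)
$V{\left(t \right)} = t \left(-1 + t\right)$
$\left(u + \left(\left(5258 + V{\left(105 \right)}\right) + 10230\right)\right) + B{\left(168 \right)} = \left(-26707 + \left(\left(5258 + 105 \left(-1 + 105\right)\right) + 10230\right)\right) + 4 \cdot 168^{2} = \left(-26707 + \left(\left(5258 + 105 \cdot 104\right) + 10230\right)\right) + 4 \cdot 28224 = \left(-26707 + \left(\left(5258 + 10920\right) + 10230\right)\right) + 112896 = \left(-26707 + \left(16178 + 10230\right)\right) + 112896 = \left(-26707 + 26408\right) + 112896 = -299 + 112896 = 112597$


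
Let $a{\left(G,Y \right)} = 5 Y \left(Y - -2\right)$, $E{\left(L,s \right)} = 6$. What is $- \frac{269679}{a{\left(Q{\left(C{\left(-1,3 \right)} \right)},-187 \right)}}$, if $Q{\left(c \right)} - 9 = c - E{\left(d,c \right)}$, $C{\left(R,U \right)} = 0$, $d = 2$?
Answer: $- \frac{269679}{172975} \approx -1.5591$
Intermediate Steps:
$Q{\left(c \right)} = 3 + c$ ($Q{\left(c \right)} = 9 + \left(c - 6\right) = 9 + \left(-6 + c\right) = 3 + c$)
$a{\left(G,Y \right)} = 5 Y \left(2 + Y\right)$ ($a{\left(G,Y \right)} = 5 Y \left(Y + 2\right) = 5 Y \left(2 + Y\right)$)
$- \frac{269679}{a{\left(Q{\left(C{\left(-1,3 \right)} \right)},-187 \right)}} = - \frac{269679}{5 \left(-187\right) \left(2 - 187\right)} = - \frac{269679}{5 \left(-187\right) \left(-185\right)} = - \frac{269679}{172975}$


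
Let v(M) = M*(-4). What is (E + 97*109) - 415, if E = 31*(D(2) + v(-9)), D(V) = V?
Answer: 11336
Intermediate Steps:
v(M) = -4*M
E = 1178 (E = 31*(2 - 4*(-9)) = 31*(2 + 36) = 31*38 = 1178)
(E + 97*109) - 415 = (1178 + 97*109) - 415 = (1178 + 10573) - 415 = 11751 - 415 = 11336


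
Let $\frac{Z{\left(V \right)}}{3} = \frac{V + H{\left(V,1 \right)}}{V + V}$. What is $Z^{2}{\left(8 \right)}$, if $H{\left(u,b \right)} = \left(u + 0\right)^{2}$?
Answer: $\frac{729}{4} \approx 182.25$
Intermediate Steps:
$H{\left(u,b \right)} = u^{2}$
$Z{\left(V \right)} = \frac{3 \left(V + V^{2}\right)}{2 V}$ ($Z{\left(V \right)} = 3 \frac{V + V^{2}}{V + V} = 3 \frac{V + V^{2}}{2 V} = \frac{3 \left(V + V^{2}\right)}{2 V}$)
$Z^{2}{\left(8 \right)} = \left(\frac{3}{2} + \frac{3}{2} \cdot 8\right)^{2} = \left(\frac{3}{2} + 12\right)^{2} = \left(\frac{27}{2}\right)^{2} = \frac{729}{4}$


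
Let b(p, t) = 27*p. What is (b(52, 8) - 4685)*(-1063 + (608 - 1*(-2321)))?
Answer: -6122346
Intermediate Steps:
(b(52, 8) - 4685)*(-1063 + (608 - 1*(-2321))) = (27*52 - 4685)*(-1063 + (608 - 1*(-2321))) = (1404 - 4685)*(-1063 + (608 + 2321)) = -3281*(-1063 + 2929) = -3281*1866 = -6122346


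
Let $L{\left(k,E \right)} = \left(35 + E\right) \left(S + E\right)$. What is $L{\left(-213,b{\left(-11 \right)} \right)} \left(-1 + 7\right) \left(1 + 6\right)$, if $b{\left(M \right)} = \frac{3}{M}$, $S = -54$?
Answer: $- \frac{9578268}{121} \approx -79159.0$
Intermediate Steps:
$L{\left(k,E \right)} = \left(-54 + E\right) \left(35 + E\right)$ ($L{\left(k,E \right)} = \left(35 + E\right) \left(-54 + E\right) = \left(-54 + E\right) \left(35 + E\right)$)
$L{\left(-213,b{\left(-11 \right)} \right)} \left(-1 + 7\right) \left(1 + 6\right) = \left(-1890 + \left(\frac{3}{-11}\right)^{2} - 19 \frac{3}{-11}\right) \left(-1 + 7\right) \left(1 + 6\right) = \left(-1890 + \left(3 \left(- \frac{1}{11}\right)\right)^{2} - 19 \cdot 3 \left(- \frac{1}{11}\right)\right) 6 \cdot 7 = \left(-1890 + \left(- \frac{3}{11}\right)^{2} - - \frac{57}{11}\right) 42 = \left(-1890 + \frac{9}{121} + \frac{57}{11}\right) 42 = \left(- \frac{228054}{121}\right) 42 = - \frac{9578268}{121}$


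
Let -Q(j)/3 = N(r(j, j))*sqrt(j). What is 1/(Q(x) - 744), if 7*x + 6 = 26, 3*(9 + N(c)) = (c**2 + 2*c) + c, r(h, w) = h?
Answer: -3126102/2324554843 - 24647*sqrt(35)/4649109686 ≈ -0.0013762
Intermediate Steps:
N(c) = -9 + c + c**2/3 (N(c) = -9 + ((c**2 + 2*c) + c)/3 = -9 + (c**2 + 3*c)/3 = -9 + (c + c**2/3) = -9 + c + c**2/3)
x = 20/7 (x = -6/7 + (1/7)*26 = -6/7 + 26/7 = 20/7 ≈ 2.8571)
Q(j) = -3*sqrt(j)*(-9 + j + j**2/3) (Q(j) = -3*(-9 + j + j**2/3)*sqrt(j) = -3*sqrt(j)*(-9 + j + j**2/3))
1/(Q(x) - 744) = 1/(sqrt(20/7)*(27 - (20/7)**2 - 3*20/7) - 744) = 1/((2*sqrt(35)/7)*(27 - 1*400/49 - 60/7) - 744) = 1/((2*sqrt(35)/7)*(27 - 400/49 - 60/7) - 744) = 1/((2*sqrt(35)/7)*(503/49) - 744) = 1/(1006*sqrt(35)/343 - 744) = 1/(-744 + 1006*sqrt(35)/343)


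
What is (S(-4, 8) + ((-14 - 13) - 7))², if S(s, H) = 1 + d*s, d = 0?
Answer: 1089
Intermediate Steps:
S(s, H) = 1 (S(s, H) = 1 + 0*s = 1 + 0 = 1)
(S(-4, 8) + ((-14 - 13) - 7))² = (1 + ((-14 - 13) - 7))² = (1 + (-27 - 7))² = (1 - 34)² = (-33)² = 1089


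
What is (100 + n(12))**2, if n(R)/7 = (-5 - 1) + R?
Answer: 20164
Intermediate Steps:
n(R) = -42 + 7*R (n(R) = 7*((-5 - 1) + R) = 7*(-6 + R) = -42 + 7*R)
(100 + n(12))**2 = (100 + (-42 + 7*12))**2 = (100 + (-42 + 84))**2 = (100 + 42)**2 = 142**2 = 20164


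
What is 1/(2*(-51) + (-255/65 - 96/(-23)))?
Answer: -299/30423 ≈ -0.0098281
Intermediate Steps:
1/(2*(-51) + (-255/65 - 96/(-23))) = 1/(-102 + (-255*1/65 - 96*(-1/23))) = 1/(-102 + (-51/13 + 96/23)) = 1/(-102 + 75/299) = 1/(-30423/299) = -299/30423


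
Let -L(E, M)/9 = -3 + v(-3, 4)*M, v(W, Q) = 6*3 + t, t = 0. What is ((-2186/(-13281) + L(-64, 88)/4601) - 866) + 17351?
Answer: 1007151530722/61105881 ≈ 16482.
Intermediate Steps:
v(W, Q) = 18 (v(W, Q) = 6*3 + 0 = 18 + 0 = 18)
L(E, M) = 27 - 162*M (L(E, M) = -9*(-3 + 18*M) = 27 - 162*M)
((-2186/(-13281) + L(-64, 88)/4601) - 866) + 17351 = ((-2186/(-13281) + (27 - 162*88)/4601) - 866) + 17351 = ((-2186*(-1/13281) + (27 - 14256)*(1/4601)) - 866) + 17351 = ((2186/13281 - 14229*1/4601) - 866) + 17351 = ((2186/13281 - 14229/4601) - 866) + 17351 = (-178917563/61105881 - 866) + 17351 = -53096610509/61105881 + 17351 = 1007151530722/61105881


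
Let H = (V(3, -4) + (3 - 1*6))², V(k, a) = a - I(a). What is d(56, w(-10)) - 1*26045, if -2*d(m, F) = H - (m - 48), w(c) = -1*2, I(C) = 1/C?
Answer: -834041/32 ≈ -26064.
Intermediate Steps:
w(c) = -2
V(k, a) = a - 1/a
H = 729/16 (H = ((-4 - 1/(-4)) + (3 - 1*6))² = ((-4 - 1*(-¼)) + (3 - 6))² = ((-4 + ¼) - 3)² = (-15/4 - 3)² = (-27/4)² = 729/16 ≈ 45.563)
d(m, F) = -1497/32 + m/2 (d(m, F) = -(729/16 - (m - 48))/2 = -(729/16 - (-48 + m))/2 = -(729/16 + (48 - m))/2 = -(1497/16 - m)/2 = -1497/32 + m/2)
d(56, w(-10)) - 1*26045 = (-1497/32 + (½)*56) - 1*26045 = (-1497/32 + 28) - 26045 = -601/32 - 26045 = -834041/32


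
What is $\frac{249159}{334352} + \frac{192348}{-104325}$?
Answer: $- \frac{982523739}{894391600} \approx -1.0985$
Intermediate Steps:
$\frac{249159}{334352} + \frac{192348}{-104325} = 249159 \cdot \frac{1}{334352} + 192348 \left(- \frac{1}{104325}\right) = \frac{249159}{334352} - \frac{4932}{2675} = - \frac{982523739}{894391600}$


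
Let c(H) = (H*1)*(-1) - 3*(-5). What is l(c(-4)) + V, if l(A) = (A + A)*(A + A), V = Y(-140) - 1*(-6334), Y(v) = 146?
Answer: 7924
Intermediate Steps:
V = 6480 (V = 146 - 1*(-6334) = 146 + 6334 = 6480)
c(H) = 15 - H (c(H) = H*(-1) + 15 = -H + 15 = 15 - H)
l(A) = 4*A² (l(A) = (2*A)*(2*A) = 4*A²)
l(c(-4)) + V = 4*(15 - 1*(-4))² + 6480 = 4*(15 + 4)² + 6480 = 4*19² + 6480 = 4*361 + 6480 = 1444 + 6480 = 7924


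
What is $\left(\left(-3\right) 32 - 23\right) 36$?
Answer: $-4284$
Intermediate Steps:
$\left(\left(-3\right) 32 - 23\right) 36 = \left(-96 - 23\right) 36 = \left(-119\right) 36 = -4284$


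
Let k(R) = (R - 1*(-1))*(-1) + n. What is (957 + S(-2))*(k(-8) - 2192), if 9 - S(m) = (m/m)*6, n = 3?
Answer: -2094720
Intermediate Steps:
k(R) = 2 - R (k(R) = (R - 1*(-1))*(-1) + 3 = (R + 1)*(-1) + 3 = (1 + R)*(-1) + 3 = (-1 - R) + 3 = 2 - R)
S(m) = 3 (S(m) = 9 - m/m*6 = 9 - 6 = 3)
(957 + S(-2))*(k(-8) - 2192) = (957 + 3)*((2 - 1*(-8)) - 2192) = 960*((2 + 8) - 2192) = 960*(10 - 2192) = 960*(-2182) = -2094720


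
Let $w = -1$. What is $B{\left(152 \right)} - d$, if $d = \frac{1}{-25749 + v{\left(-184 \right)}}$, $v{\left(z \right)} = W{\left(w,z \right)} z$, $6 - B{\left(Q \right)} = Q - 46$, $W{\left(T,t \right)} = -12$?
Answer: $- \frac{2354099}{23541} \approx -100.0$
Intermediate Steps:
$B{\left(Q \right)} = 52 - Q$ ($B{\left(Q \right)} = 6 - \left(Q - 46\right) = 6 - \left(-46 + Q\right) = 52 - Q$)
$v{\left(z \right)} = - 12 z$
$d = - \frac{1}{23541}$ ($d = \frac{1}{-25749 - -2208} = \frac{1}{-25749 + 2208} = \frac{1}{-23541} = - \frac{1}{23541} \approx -4.2479 \cdot 10^{-5}$)
$B{\left(152 \right)} - d = \left(52 - 152\right) - - \frac{1}{23541} = \left(52 - 152\right) + \frac{1}{23541} = -100 + \frac{1}{23541} = - \frac{2354099}{23541}$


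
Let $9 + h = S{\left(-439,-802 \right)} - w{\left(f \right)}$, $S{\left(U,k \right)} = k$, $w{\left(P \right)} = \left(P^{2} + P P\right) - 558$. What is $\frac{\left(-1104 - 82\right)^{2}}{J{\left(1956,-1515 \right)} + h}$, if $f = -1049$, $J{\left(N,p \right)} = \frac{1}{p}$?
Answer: $- \frac{1065496470}{1667299163} \approx -0.63906$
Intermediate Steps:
$w{\left(P \right)} = -558 + 2 P^{2}$ ($w{\left(P \right)} = \left(P^{2} + P^{2}\right) - 558 = 2 P^{2} - 558 = -558 + 2 P^{2}$)
$h = -2201055$ ($h = -9 - \left(244 + 2200802\right) = -9 - 2201046 = -2201055$)
$\frac{\left(-1104 - 82\right)^{2}}{J{\left(1956,-1515 \right)} + h} = \frac{\left(-1104 - 82\right)^{2}}{\frac{1}{-1515} - 2201055} = \frac{\left(-1186\right)^{2}}{- \frac{1}{1515} - 2201055} = \frac{1406596}{- \frac{3334598326}{1515}} = 1406596 \left(- \frac{1515}{3334598326}\right) = - \frac{1065496470}{1667299163}$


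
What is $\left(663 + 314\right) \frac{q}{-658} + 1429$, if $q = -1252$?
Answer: $\frac{1081743}{329} \approx 3288.0$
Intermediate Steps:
$\left(663 + 314\right) \frac{q}{-658} + 1429 = \left(663 + 314\right) \left(- \frac{1252}{-658}\right) + 1429 = 977 \left(\left(-1252\right) \left(- \frac{1}{658}\right)\right) + 1429 = 977 \cdot \frac{626}{329} + 1429 = \frac{611602}{329} + 1429 = \frac{1081743}{329}$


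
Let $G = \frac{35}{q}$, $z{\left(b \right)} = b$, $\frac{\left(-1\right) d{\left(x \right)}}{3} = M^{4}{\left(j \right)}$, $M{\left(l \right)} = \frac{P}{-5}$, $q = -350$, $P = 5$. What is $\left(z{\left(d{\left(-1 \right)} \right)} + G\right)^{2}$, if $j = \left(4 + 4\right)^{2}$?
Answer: $\frac{961}{100} \approx 9.61$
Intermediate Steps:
$j = 64$ ($j = 8^{2} = 64$)
$M{\left(l \right)} = -1$ ($M{\left(l \right)} = \frac{5}{-5} = 5 \left(- \frac{1}{5}\right) = -1$)
$d{\left(x \right)} = -3$ ($d{\left(x \right)} = - 3 \left(-1\right)^{4} = \left(-3\right) 1 = -3$)
$G = - \frac{1}{10}$ ($G = \frac{35}{-350} = 35 \left(- \frac{1}{350}\right) = - \frac{1}{10} \approx -0.1$)
$\left(z{\left(d{\left(-1 \right)} \right)} + G\right)^{2} = \left(-3 - \frac{1}{10}\right)^{2} = \left(- \frac{31}{10}\right)^{2} = \frac{961}{100}$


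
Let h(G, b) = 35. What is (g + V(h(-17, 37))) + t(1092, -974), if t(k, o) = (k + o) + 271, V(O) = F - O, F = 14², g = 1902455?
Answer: 1903005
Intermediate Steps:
F = 196
V(O) = 196 - O
t(k, o) = 271 + k + o
(g + V(h(-17, 37))) + t(1092, -974) = (1902455 + (196 - 1*35)) + (271 + 1092 - 974) = (1902455 + (196 - 35)) + 389 = (1902455 + 161) + 389 = 1902616 + 389 = 1903005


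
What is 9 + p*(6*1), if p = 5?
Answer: 39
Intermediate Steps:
9 + p*(6*1) = 9 + 5*(6*1) = 9 + 5*6 = 9 + 30 = 39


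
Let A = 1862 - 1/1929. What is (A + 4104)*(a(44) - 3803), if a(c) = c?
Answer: -14420041489/643 ≈ -2.2426e+7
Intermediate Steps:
A = 3591797/1929 (A = 1862 - 1*1/1929 = 1862 - 1/1929 = 3591797/1929 ≈ 1862.0)
(A + 4104)*(a(44) - 3803) = (3591797/1929 + 4104)*(44 - 3803) = (11508413/1929)*(-3759) = -14420041489/643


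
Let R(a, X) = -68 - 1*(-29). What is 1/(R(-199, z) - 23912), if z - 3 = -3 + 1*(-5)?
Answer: -1/23951 ≈ -4.1752e-5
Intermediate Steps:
z = -5 (z = 3 + (-3 + 1*(-5)) = 3 + (-3 - 5) = 3 - 8 = -5)
R(a, X) = -39 (R(a, X) = -68 + 29 = -39)
1/(R(-199, z) - 23912) = 1/(-39 - 23912) = 1/(-23951) = -1/23951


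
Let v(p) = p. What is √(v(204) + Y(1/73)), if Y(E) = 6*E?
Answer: √1087554/73 ≈ 14.286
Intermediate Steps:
√(v(204) + Y(1/73)) = √(204 + 6/73) = √(14898/73) = √1087554/73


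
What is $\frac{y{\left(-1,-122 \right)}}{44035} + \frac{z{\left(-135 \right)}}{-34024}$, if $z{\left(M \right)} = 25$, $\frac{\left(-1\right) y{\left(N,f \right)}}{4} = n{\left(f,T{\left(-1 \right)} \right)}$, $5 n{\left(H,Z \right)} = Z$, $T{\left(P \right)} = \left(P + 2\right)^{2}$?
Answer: $- \frac{5640471}{7491234200} \approx -0.00075294$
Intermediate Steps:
$T{\left(P \right)} = \left(2 + P\right)^{2}$
$n{\left(H,Z \right)} = \frac{Z}{5}$
$y{\left(N,f \right)} = - \frac{4}{5}$ ($y{\left(N,f \right)} = - 4 \frac{\left(2 - 1\right)^{2}}{5} = - 4 \frac{1^{2}}{5} = - 4 \cdot \frac{1}{5} \cdot 1 = \left(-4\right) \frac{1}{5} = - \frac{4}{5}$)
$\frac{y{\left(-1,-122 \right)}}{44035} + \frac{z{\left(-135 \right)}}{-34024} = - \frac{4}{5 \cdot 44035} + \frac{25}{-34024} = \left(- \frac{4}{5}\right) \frac{1}{44035} + 25 \left(- \frac{1}{34024}\right) = - \frac{4}{220175} - \frac{25}{34024} = - \frac{5640471}{7491234200}$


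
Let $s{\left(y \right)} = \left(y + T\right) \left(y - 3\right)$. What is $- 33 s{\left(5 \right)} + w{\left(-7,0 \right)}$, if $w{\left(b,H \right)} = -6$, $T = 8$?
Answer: $-864$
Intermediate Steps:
$s{\left(y \right)} = \left(-3 + y\right) \left(8 + y\right)$ ($s{\left(y \right)} = \left(y + 8\right) \left(y - 3\right) = \left(8 + y\right) \left(-3 + y\right) = \left(-3 + y\right) \left(8 + y\right)$)
$- 33 s{\left(5 \right)} + w{\left(-7,0 \right)} = - 33 \left(-24 + 5^{2} + 5 \cdot 5\right) - 6 = - 33 \left(-24 + 25 + 25\right) - 6 = \left(-33\right) 26 - 6 = -858 - 6 = -864$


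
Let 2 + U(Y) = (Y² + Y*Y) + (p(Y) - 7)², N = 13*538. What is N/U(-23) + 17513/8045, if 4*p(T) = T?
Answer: 1241718641/156853365 ≈ 7.9164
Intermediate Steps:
p(T) = T/4
N = 6994
U(Y) = -2 + (-7 + Y/4)² + 2*Y² (U(Y) = -2 + ((Y² + Y*Y) + (Y/4 - 7)²) = -2 + ((Y² + Y²) + (-7 + Y/4)²) = -2 + (2*Y² + (-7 + Y/4)²) = -2 + ((-7 + Y/4)² + 2*Y²) = -2 + (-7 + Y/4)² + 2*Y²)
N/U(-23) + 17513/8045 = 6994/(47 - 7/2*(-23) + (33/16)*(-23)²) + 17513/8045 = 6994/(47 + 161/2 + (33/16)*529) + 17513*(1/8045) = 6994/(47 + 161/2 + 17457/16) + 17513/8045 = 6994/(19497/16) + 17513/8045 = 6994*(16/19497) + 17513/8045 = 111904/19497 + 17513/8045 = 1241718641/156853365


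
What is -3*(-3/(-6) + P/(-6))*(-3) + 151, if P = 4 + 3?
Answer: 145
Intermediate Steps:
P = 7
-3*(-3/(-6) + P/(-6))*(-3) + 151 = -3*(-3/(-6) + 7/(-6))*(-3) + 151 = -3*(-3*(-⅙) + 7*(-⅙))*(-3) + 151 = -3*(½ - 7/6)*(-3) + 151 = -(-2)*(-3) + 151 = -3*2 + 151 = -6 + 151 = 145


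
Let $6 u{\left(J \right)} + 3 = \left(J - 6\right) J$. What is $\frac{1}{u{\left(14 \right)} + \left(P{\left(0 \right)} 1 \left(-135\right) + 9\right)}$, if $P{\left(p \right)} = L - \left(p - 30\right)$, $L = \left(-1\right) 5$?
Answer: $- \frac{6}{20087} \approx -0.0002987$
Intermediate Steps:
$L = -5$
$P{\left(p \right)} = 25 - p$ ($P{\left(p \right)} = -5 - \left(p - 30\right) = -5 - \left(-30 + p\right) = 25 - p$)
$u{\left(J \right)} = - \frac{1}{2} + \frac{J \left(-6 + J\right)}{6}$ ($u{\left(J \right)} = - \frac{1}{2} + \frac{\left(J - 6\right) J}{6} = - \frac{1}{2} + \frac{\left(-6 + J\right) J}{6} = - \frac{1}{2} + \frac{J \left(-6 + J\right)}{6}$)
$\frac{1}{u{\left(14 \right)} + \left(P{\left(0 \right)} 1 \left(-135\right) + 9\right)} = \frac{1}{\left(- \frac{1}{2} - 14 + \frac{14^{2}}{6}\right) + \left(\left(25 - 0\right) 1 \left(-135\right) + 9\right)} = \frac{1}{\left(- \frac{1}{2} - 14 + \frac{1}{6} \cdot 196\right) + \left(\left(25 + 0\right) 1 \left(-135\right) + 9\right)} = \frac{1}{\left(- \frac{1}{2} - 14 + \frac{98}{3}\right) + \left(25 \cdot 1 \left(-135\right) + 9\right)} = \frac{1}{\frac{109}{6} + \left(25 \left(-135\right) + 9\right)} = \frac{1}{\frac{109}{6} + \left(-3375 + 9\right)} = \frac{1}{\frac{109}{6} - 3366} = \frac{1}{- \frac{20087}{6}} = - \frac{6}{20087}$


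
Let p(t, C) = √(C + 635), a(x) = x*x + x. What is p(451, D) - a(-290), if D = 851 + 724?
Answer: -83810 + √2210 ≈ -83763.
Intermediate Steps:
a(x) = x + x² (a(x) = x² + x = x + x²)
D = 1575
p(t, C) = √(635 + C)
p(451, D) - a(-290) = √(635 + 1575) - (-290)*(1 - 290) = √2210 - (-290)*(-289) = √2210 - 1*83810 = √2210 - 83810 = -83810 + √2210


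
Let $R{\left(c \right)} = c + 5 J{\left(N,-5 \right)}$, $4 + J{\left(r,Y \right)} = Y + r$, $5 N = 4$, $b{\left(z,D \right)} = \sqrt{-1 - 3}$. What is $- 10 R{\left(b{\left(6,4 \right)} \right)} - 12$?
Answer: $398 - 20 i \approx 398.0 - 20.0 i$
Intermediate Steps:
$b{\left(z,D \right)} = 2 i$ ($b{\left(z,D \right)} = \sqrt{-4} = 2 i$)
$N = \frac{4}{5}$ ($N = \frac{1}{5} \cdot 4 = \frac{4}{5} \approx 0.8$)
$J{\left(r,Y \right)} = -4 + Y + r$ ($J{\left(r,Y \right)} = -4 + \left(Y + r\right) = -4 + Y + r$)
$R{\left(c \right)} = -41 + c$ ($R{\left(c \right)} = c + 5 \left(-4 - 5 + \frac{4}{5}\right) = c + 5 \left(- \frac{41}{5}\right) = c - 41 = -41 + c$)
$- 10 R{\left(b{\left(6,4 \right)} \right)} - 12 = - 10 \left(-41 + 2 i\right) - 12 = \left(410 - 20 i\right) - 12 = 398 - 20 i$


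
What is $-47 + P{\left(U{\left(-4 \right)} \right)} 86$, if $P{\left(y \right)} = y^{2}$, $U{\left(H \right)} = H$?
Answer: $1329$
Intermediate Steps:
$-47 + P{\left(U{\left(-4 \right)} \right)} 86 = -47 + \left(-4\right)^{2} \cdot 86 = -47 + 16 \cdot 86 = -47 + 1376 = 1329$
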